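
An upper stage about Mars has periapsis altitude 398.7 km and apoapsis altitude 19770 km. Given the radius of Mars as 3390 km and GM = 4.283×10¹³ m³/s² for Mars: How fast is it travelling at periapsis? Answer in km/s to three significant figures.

r_p = 3390 + 398.7 = 3788.7 km = 3.7887×10⁶ m.
r_a = 3390 + 19770 = 23160 km = 2.3160×10⁷ m.
Semi-major axis a = (r_p + r_a)/2 = 13474 km = 1.347×10⁷ m.
Vis-viva: v² = μ(2/r − 1/a) = 4.283×10¹³ × (5.279×10⁻⁷ − 7.422×10⁻⁸) = 1.943×10⁷ m²/s².
v = 4408 m/s = 4.408 km/s.

v ≈ 4.41 km/s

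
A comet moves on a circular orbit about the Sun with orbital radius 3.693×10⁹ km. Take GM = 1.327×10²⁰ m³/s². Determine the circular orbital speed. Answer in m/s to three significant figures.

v ≈ 5990 m/s

r = 3.693×10⁹ km = 3.693×10¹² m.
For a circular orbit v = √(μ/r) = √(1.327×10²⁰ / 3.693×10¹²) = √(3.593×10⁷) = 5994 m/s.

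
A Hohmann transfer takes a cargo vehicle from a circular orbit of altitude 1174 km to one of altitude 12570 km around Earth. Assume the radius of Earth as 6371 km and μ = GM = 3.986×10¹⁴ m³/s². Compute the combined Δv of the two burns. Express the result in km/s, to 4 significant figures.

Δv_total ≈ 2.549 km/s

r₁ = 6371 + 1174 = 7545.0 km = 7.5450×10⁶ m.
r₂ = 6371 + 12570 = 18941 km = 1.8941×10⁷ m.
Transfer ellipse a_t = (r₁ + r₂)/2 = 1.324×10⁷ m.
At r₁: circular v_c1 = √(μ/r₁) = 7268 m/s; transfer-perigee v_p = √[μ(2/r₁ − 1/a_t)] = 8693 m/s.
Δv₁ = v_p − v_c1 = 1424 m/s.
At r₂: circular v_c2 = √(μ/r₂) = 4587 m/s; transfer-apogee v_a = √[μ(2/r₂ − 1/a_t)] = 3463 m/s.
Δv₂ = v_c2 − v_a = 1125 m/s.
Total Δv = Δv₁ + Δv₂ = 2549 m/s = 2.549 km/s.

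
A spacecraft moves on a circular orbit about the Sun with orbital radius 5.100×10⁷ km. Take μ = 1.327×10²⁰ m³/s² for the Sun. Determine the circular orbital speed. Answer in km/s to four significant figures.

r = 5.100×10⁷ km = 5.100×10¹⁰ m.
For a circular orbit v = √(μ/r) = √(1.327×10²⁰ / 5.100×10¹⁰) = √(2.602×10⁹) = 51010 m/s.
That is 51.01 km/s.

v ≈ 51.01 km/s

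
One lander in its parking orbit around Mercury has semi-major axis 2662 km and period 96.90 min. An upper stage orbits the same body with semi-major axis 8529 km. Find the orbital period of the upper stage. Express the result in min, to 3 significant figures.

Kepler's third law: T² ∝ a³, so T₂ = T₁ (a₂/a₁)^(3/2).
a₂/a₁ = 3.204, (a₂/a₁)^(3/2) = 5.735.
T₂ = 96.90 × 5.735 = 555.7 min.

T₂ ≈ 556 min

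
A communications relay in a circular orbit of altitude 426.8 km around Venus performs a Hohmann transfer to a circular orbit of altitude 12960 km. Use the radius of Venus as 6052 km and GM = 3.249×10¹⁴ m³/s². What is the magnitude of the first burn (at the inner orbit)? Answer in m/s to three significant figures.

Δv ≈ 1570 m/s

r₁ = 6052 + 426.8 = 6478.8 km = 6.4788×10⁶ m.
r₂ = 6052 + 12960 = 19012 km = 1.9012×10⁷ m.
Transfer ellipse a_t = (r₁ + r₂)/2 = 1.275×10⁷ m.
At r₁: circular v_c1 = √(μ/r₁) = 7082 m/s; transfer-periapsis v_p = √[μ(2/r₁ − 1/a_t)] = 8649 m/s.
Δv₁ = v_p − v_c1 = 1567 m/s.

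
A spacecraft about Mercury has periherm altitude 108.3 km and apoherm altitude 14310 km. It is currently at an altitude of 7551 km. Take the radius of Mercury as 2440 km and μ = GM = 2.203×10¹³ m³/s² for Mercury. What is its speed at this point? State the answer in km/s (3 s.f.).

r_p = 2440 + 108.3 = 2548.3 km = 2.5483×10⁶ m.
r_a = 2440 + 14310 = 16750 km = 1.6750×10⁷ m.
r = 2440 + 7551 = 9991.0 km = 9.991×10⁶ m.
Semi-major axis a = (r_p + r_a)/2 = 9649.1 km = 9.649×10⁶ m.
Vis-viva: v² = μ(2/r − 1/a) = 2.203×10¹³ × (2.002×10⁻⁷ − 1.036×10⁻⁷) = 2.127×10⁶ m²/s².
v = 1458 m/s = 1.458 km/s.

v ≈ 1.46 km/s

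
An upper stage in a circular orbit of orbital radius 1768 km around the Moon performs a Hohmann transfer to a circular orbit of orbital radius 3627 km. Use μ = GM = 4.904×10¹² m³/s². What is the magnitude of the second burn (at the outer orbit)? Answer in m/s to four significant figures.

Δv ≈ 221.4 m/s

r₁ = 1768 km = 1.768×10⁶ m.
r₂ = 3627 km = 3.627×10⁶ m.
Transfer ellipse a_t = (r₁ + r₂)/2 = 2.698×10⁶ m.
At r₁: circular v_c1 = √(μ/r₁) = 1665 m/s; transfer-perilune v_p = √[μ(2/r₁ − 1/a_t)] = 1931 m/s.
At r₂: circular v_c2 = √(μ/r₂) = 1163 m/s; transfer-apolune v_a = √[μ(2/r₂ − 1/a_t)] = 941.4 m/s.
Δv₂ = v_c2 − v_a = 221.4 m/s.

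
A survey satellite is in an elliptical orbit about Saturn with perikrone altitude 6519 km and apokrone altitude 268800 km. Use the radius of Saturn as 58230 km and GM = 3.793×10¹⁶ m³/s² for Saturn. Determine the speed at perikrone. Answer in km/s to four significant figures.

r_p = 58230 + 6519 = 64749 km = 6.4749×10⁷ m.
r_a = 58230 + 268800 = 327030 km = 3.2703×10⁸ m.
Semi-major axis a = (r_p + r_a)/2 = 1.9589×10⁵ km = 1.959×10⁸ m.
Vis-viva: v² = μ(2/r − 1/a) = 3.793×10¹⁶ × (3.089×10⁻⁸ − 5.105×10⁻⁹) = 9.780×10⁸ m²/s².
v = 31270 m/s = 31.27 km/s.

v ≈ 31.27 km/s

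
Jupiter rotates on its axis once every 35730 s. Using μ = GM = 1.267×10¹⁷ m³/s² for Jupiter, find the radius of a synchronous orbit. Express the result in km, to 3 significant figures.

A synchronous orbit has period T, so by Kepler's third law a = (μT²/4π²)^(1/3).
μT²/4π² = 1.267×10¹⁷ × (3.573×10⁴)² / 39.48 = 4.097×10²⁴ m³.
a = 1.600×10⁸ m = 1.6002×10⁵ km.

r_sync ≈ 1.60×10⁵ km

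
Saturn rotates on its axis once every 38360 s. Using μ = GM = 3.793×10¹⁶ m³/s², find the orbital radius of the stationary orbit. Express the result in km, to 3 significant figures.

A synchronous orbit has period T, so by Kepler's third law a = (μT²/4π²)^(1/3).
μT²/4π² = 3.793×10¹⁶ × (3.836×10⁴)² / 39.48 = 1.414×10²⁴ m³.
a = 1.122×10⁸ m = 1.1223×10⁵ km.

r_sync ≈ 1.12×10⁵ km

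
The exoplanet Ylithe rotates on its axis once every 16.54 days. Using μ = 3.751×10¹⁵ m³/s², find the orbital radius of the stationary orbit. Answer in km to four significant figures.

T = 16.54 days = 1.429×10⁶ s.
A synchronous orbit has period T, so by Kepler's third law a = (μT²/4π²)^(1/3).
μT²/4π² = 3.751×10¹⁵ × (1.429×10⁶)² / 39.48 = 1.940×10²⁶ m³.
a = 5.789×10⁸ m = 5.7893×10⁵ km.

r_sync ≈ 5.789×10⁵ km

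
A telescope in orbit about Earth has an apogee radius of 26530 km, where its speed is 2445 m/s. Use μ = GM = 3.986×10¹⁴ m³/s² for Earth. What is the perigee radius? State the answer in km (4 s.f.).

r_a = 2.653×10⁷ m.
Specific energy ε = v²/2 − μ/r = -1.204×10⁷ J/kg, so a = −μ/(2ε) = 1.656×10⁷ m.
The apsides satisfy r_p + r_a = 2a, so the perigee radius is 2a − r_a = 6.589×10⁶ m = 6588.7 km.

perigee radius ≈ 6589 km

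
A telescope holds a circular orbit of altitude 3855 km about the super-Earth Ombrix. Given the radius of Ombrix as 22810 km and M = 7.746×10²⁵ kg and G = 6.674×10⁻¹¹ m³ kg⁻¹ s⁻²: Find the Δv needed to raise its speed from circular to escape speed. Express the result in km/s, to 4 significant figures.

Δv ≈ 5.767 km/s

μ = GM = 6.674×10⁻¹¹ × 7.746×10²⁵ = 5.170×10¹⁵ m³/s².
r = 22810 + 3855 = 26665 km = 2.6665×10⁷ m.
Circular speed v_c = √(μ/r) = 13920 m/s.
Escape speed v_esc = √(2μ/r) = √2 × v_c = 19690 m/s.
Δv = v_esc − v_c = 5767 m/s = 5.767 km/s.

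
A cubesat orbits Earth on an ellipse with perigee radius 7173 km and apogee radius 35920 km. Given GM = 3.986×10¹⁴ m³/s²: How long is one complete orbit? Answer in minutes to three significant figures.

Semi-major axis a = (r_p + r_a)/2 = (7173.0 + 35920)/2 = 21546 km = 2.155×10⁷ m.
By Kepler's third law T = 2π√(a³/μ) = 2π × 5.010×10³ = 3.148×10⁴ s.
= 524.6 minutes.

T ≈ 525 minutes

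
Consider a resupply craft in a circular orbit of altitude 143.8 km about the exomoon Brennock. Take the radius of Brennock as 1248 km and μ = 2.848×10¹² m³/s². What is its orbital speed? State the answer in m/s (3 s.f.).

v ≈ 1430 m/s

r = 1248 + 143.8 = 1391.8 km = 1.3918×10⁶ m.
For a circular orbit v = √(μ/r) = √(2.848×10¹² / 1.392×10⁶) = √(2.046×10⁶) = 1430 m/s.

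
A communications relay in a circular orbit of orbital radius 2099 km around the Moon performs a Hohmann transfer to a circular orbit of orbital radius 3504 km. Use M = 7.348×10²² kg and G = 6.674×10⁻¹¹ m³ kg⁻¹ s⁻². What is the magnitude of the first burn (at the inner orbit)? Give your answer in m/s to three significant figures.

μ = GM = 6.674×10⁻¹¹ × 7.348×10²² = 4.904×10¹² m³/s².
r₁ = 2099 km = 2.099×10⁶ m.
r₂ = 3504 km = 3.504×10⁶ m.
Transfer ellipse a_t = (r₁ + r₂)/2 = 2.802×10⁶ m.
At r₁: circular v_c1 = √(μ/r₁) = 1529 m/s; transfer-perilune v_p = √[μ(2/r₁ − 1/a_t)] = 1709 m/s.
Δv₁ = v_p − v_c1 = 180.9 m/s.

Δv ≈ 181 m/s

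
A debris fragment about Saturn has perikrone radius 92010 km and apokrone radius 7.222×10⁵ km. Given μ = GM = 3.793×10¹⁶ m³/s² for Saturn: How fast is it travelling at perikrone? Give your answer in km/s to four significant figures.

Semi-major axis a = (r_p + r_a)/2 = 4.0710×10⁵ km = 4.071×10⁸ m.
Vis-viva: v² = μ(2/r − 1/a) = 3.793×10¹⁶ × (2.174×10⁻⁸ − 2.456×10⁻⁹) = 7.313×10⁸ m²/s².
v = 27040 m/s = 27.04 km/s.

v ≈ 27.04 km/s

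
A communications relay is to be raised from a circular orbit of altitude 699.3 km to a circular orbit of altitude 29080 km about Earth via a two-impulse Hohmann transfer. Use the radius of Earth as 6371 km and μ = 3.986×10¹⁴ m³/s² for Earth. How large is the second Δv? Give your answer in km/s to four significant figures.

r₁ = 6371 + 699.3 = 7070.3 km = 7.0703×10⁶ m.
r₂ = 6371 + 29080 = 35451 km = 3.5451×10⁷ m.
Transfer ellipse a_t = (r₁ + r₂)/2 = 2.126×10⁷ m.
At r₁: circular v_c1 = √(μ/r₁) = 7508 m/s; transfer-perigee v_p = √[μ(2/r₁ − 1/a_t)] = 9696 m/s.
At r₂: circular v_c2 = √(μ/r₂) = 3353 m/s; transfer-apogee v_a = √[μ(2/r₂ − 1/a_t)] = 1934 m/s.
Δv₂ = v_c2 − v_a = 1419 m/s.
= 1.419 km/s.

Δv ≈ 1.419 km/s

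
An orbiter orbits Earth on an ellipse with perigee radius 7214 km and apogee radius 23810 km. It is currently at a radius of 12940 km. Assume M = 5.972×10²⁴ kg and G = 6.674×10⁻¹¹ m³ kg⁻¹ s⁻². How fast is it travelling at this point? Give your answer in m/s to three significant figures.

μ = GM = 6.674×10⁻¹¹ × 5.972×10²⁴ = 3.986×10¹⁴ m³/s².
Semi-major axis a = (r_p + r_a)/2 = 15512 km = 1.551×10⁷ m.
Vis-viva: v² = μ(2/r − 1/a) = 3.986×10¹⁴ × (1.546×10⁻⁷ − 6.447×10⁻⁸) = 3.591×10⁷ m²/s².
v = 5992 m/s.

v ≈ 5990 m/s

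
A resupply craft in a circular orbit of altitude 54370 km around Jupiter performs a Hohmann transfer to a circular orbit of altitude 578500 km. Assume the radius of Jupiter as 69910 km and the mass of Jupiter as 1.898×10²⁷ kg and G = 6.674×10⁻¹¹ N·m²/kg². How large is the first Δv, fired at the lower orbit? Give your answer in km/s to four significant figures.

μ = GM = 6.674×10⁻¹¹ × 1.898×10²⁷ = 1.267×10¹⁷ m³/s².
r₁ = 69910 + 54370 = 124280 km = 1.2428×10⁸ m.
r₂ = 69910 + 578500 = 648410 km = 6.4841×10⁸ m.
Transfer ellipse a_t = (r₁ + r₂)/2 = 3.863×10⁸ m.
At r₁: circular v_c1 = √(μ/r₁) = 31930 m/s; transfer-perijove v_p = √[μ(2/r₁ − 1/a_t)] = 41360 m/s.
Δv₁ = v_p − v_c1 = 9434 m/s.
= 9.434 km/s.

Δv ≈ 9.434 km/s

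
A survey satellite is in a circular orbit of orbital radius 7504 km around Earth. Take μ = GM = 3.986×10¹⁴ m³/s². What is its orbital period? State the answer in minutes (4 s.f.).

T ≈ 107.8 minutes

r = 7504 km = 7.504×10⁶ m.
Kepler's third law: T = 2π√(r³/μ) = 2π√((7.504×10⁶)³ / 3.986×10¹⁴).
r³/μ = 1.060×10⁶ s², so T = 2π × 1.030×10³ = 6.469×10³ s.
Converting: 6.469×10³ s ÷ 60.00 = 107.8 minutes.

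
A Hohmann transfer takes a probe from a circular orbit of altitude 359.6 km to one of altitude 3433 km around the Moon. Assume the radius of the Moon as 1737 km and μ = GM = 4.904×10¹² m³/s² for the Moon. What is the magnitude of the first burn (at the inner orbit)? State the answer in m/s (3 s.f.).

Δv ≈ 295 m/s

r₁ = 1737 + 359.6 = 2096.6 km = 2.0966×10⁶ m.
r₂ = 1737 + 3433 = 5170.0 km = 5.1700×10⁶ m.
Transfer ellipse a_t = (r₁ + r₂)/2 = 3.633×10⁶ m.
At r₁: circular v_c1 = √(μ/r₁) = 1529 m/s; transfer-perilune v_p = √[μ(2/r₁ − 1/a_t)] = 1824 m/s.
Δv₁ = v_p − v_c1 = 295.0 m/s.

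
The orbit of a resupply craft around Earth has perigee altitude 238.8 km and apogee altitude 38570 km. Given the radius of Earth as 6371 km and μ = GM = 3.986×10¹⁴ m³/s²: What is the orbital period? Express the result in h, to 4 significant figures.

r_p = 6371 + 238.8 = 6609.8 km = 6.6098×10⁶ m.
r_a = 6371 + 38570 = 44941 km = 4.4941×10⁷ m.
Semi-major axis a = (r_p + r_a)/2 = (6609.8 + 44941)/2 = 25775 km = 2.578×10⁷ m.
By Kepler's third law T = 2π√(a³/μ) = 2π × 6.554×10³ = 4.118×10⁴ s.
= 11.44 h.

T ≈ 11.44 h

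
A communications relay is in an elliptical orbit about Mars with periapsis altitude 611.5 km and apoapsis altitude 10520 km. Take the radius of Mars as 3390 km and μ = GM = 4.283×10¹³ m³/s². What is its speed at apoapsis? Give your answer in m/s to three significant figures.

v ≈ 1170 m/s

r_p = 3390 + 611.5 = 4001.5 km = 4.0015×10⁶ m.
r_a = 3390 + 10520 = 13910 km = 1.3910×10⁷ m.
Semi-major axis a = (r_p + r_a)/2 = 8955.8 km = 8.956×10⁶ m.
Vis-viva: v² = μ(2/r − 1/a) = 4.283×10¹³ × (1.438×10⁻⁷ − 1.117×10⁻⁷) = 1.376×10⁶ m²/s².
v = 1173 m/s.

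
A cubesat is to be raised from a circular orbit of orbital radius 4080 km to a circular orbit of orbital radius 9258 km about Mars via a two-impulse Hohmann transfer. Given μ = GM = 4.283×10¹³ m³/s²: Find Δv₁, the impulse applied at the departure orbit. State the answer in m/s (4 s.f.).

r₁ = 4080 km = 4.080×10⁶ m.
r₂ = 9258 km = 9.258×10⁶ m.
Transfer ellipse a_t = (r₁ + r₂)/2 = 6.669×10⁶ m.
At r₁: circular v_c1 = √(μ/r₁) = 3240 m/s; transfer-periapsis v_p = √[μ(2/r₁ − 1/a_t)] = 3817 m/s.
Δv₁ = v_p − v_c1 = 577.4 m/s.

Δv ≈ 577.4 m/s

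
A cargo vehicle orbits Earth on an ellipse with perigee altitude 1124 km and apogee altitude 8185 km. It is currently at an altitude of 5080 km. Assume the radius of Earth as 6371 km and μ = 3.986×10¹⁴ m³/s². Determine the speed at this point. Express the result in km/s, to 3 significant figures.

r_p = 6371 + 1124 = 7495.0 km = 7.4950×10⁶ m.
r_a = 6371 + 8185 = 14556 km = 1.4556×10⁷ m.
r = 6371 + 5080 = 11451 km = 1.145×10⁷ m.
Semi-major axis a = (r_p + r_a)/2 = 11026 km = 1.103×10⁷ m.
Vis-viva: v² = μ(2/r − 1/a) = 3.986×10¹⁴ × (1.747×10⁻⁷ − 9.070×10⁻⁸) = 3.347×10⁷ m²/s².
v = 5785 m/s = 5.785 km/s.

v ≈ 5.78 km/s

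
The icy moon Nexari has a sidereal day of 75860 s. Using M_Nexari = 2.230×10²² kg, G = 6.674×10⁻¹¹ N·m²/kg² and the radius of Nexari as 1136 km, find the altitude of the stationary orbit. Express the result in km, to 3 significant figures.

μ = GM = 6.674×10⁻¹¹ × 2.230×10²² = 1.488×10¹² m³/s².
A synchronous orbit has period T, so by Kepler's third law a = (μT²/4π²)^(1/3).
μT²/4π² = 1.488×10¹² × (7.586×10⁴)² / 39.48 = 2.169×10²⁰ m³.
a = 6.009×10⁶ m = 6008.8 km.
Altitude h = a − R = 6008.8 − 1136 = 4872.8 km.

h_sync ≈ 4870 km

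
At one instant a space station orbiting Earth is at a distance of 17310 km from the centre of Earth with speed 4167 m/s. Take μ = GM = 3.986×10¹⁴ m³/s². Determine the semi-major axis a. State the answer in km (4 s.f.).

a ≈ 13890 km

r = 1.731×10⁷ m.
Vis-viva rearranged: 1/a = 2/r − v²/μ = 1.155×10⁻⁷ − 4.356×10⁻⁸ = 7.198×10⁻⁸ m⁻¹.
a = 1.389×10⁷ m = 13893 km.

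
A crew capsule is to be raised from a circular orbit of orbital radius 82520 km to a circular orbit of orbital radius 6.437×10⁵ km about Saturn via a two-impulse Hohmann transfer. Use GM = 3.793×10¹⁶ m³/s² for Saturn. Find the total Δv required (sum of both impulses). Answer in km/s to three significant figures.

Δv_total ≈ 11.1 km/s

r₁ = 82520 km = 8.252×10⁷ m.
r₂ = 6.437×10⁵ km = 6.437×10⁸ m.
Transfer ellipse a_t = (r₁ + r₂)/2 = 3.631×10⁸ m.
At r₁: circular v_c1 = √(μ/r₁) = 21440 m/s; transfer-perikrone v_p = √[μ(2/r₁ − 1/a_t)] = 28550 m/s.
Δv₁ = v_p − v_c1 = 7106 m/s.
At r₂: circular v_c2 = √(μ/r₂) = 7676 m/s; transfer-apokrone v_a = √[μ(2/r₂ − 1/a_t)] = 3659 m/s.
Δv₂ = v_c2 − v_a = 4017 m/s.
Total Δv = Δv₁ + Δv₂ = 11120 m/s = 11.12 km/s.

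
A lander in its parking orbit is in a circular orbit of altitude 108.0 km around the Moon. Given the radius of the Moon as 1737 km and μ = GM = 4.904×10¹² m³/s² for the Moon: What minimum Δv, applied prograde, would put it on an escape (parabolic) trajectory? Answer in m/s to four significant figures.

r = 1737 + 108.0 = 1845.0 km = 1.8450×10⁶ m.
Circular speed v_c = √(μ/r) = 1630 m/s.
Escape speed v_esc = √(2μ/r) = √2 × v_c = 2306 m/s.
Δv = v_esc − v_c = 675.3 m/s.

Δv ≈ 675.3 m/s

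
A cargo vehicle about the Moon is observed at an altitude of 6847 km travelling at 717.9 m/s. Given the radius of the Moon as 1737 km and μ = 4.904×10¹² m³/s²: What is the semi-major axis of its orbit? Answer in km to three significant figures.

r = 1737 + 6847 = 8584.0 km = 8.584×10⁶ m.
Vis-viva rearranged: 1/a = 2/r − v²/μ = 2.330×10⁻⁷ − 1.051×10⁻⁷ = 1.279×10⁻⁷ m⁻¹.
a = 7.819×10⁶ m = 7818.7 km.

a ≈ 7820 km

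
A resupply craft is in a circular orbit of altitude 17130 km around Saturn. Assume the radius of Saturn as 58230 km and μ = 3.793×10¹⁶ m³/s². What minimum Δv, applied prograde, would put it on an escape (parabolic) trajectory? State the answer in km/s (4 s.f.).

Δv ≈ 9.293 km/s

r = 58230 + 17130 = 75360 km = 7.5360×10⁷ m.
Circular speed v_c = √(μ/r) = 22430 m/s.
Escape speed v_esc = √(2μ/r) = √2 × v_c = 31730 m/s.
Δv = v_esc − v_c = 9293 m/s = 9.293 km/s.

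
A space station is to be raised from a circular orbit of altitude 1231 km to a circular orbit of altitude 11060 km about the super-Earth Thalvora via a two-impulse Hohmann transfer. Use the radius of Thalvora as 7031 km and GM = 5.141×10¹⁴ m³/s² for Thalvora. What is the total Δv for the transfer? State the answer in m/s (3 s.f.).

Δv_total ≈ 2460 m/s

r₁ = 7031 + 1231 = 8262.0 km = 8.2620×10⁶ m.
r₂ = 7031 + 11060 = 18091 km = 1.8091×10⁷ m.
Transfer ellipse a_t = (r₁ + r₂)/2 = 1.318×10⁷ m.
At r₁: circular v_c1 = √(μ/r₁) = 7888 m/s; transfer-periapsis v_p = √[μ(2/r₁ − 1/a_t)] = 9243 m/s.
Δv₁ = v_p − v_c1 = 1355 m/s.
At r₂: circular v_c2 = √(μ/r₂) = 5331 m/s; transfer-apoapsis v_a = √[μ(2/r₂ − 1/a_t)] = 4221 m/s.
Δv₂ = v_c2 − v_a = 1110 m/s.
Total Δv = Δv₁ + Δv₂ = 2464 m/s.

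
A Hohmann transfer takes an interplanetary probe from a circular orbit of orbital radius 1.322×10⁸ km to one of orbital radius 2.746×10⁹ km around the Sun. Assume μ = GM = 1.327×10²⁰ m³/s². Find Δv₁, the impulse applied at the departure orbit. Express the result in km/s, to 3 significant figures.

Δv ≈ 12.1 km/s

r₁ = 1.322×10⁸ km = 1.322×10¹¹ m.
r₂ = 2.746×10⁹ km = 2.746×10¹² m.
Transfer ellipse a_t = (r₁ + r₂)/2 = 1.439×10¹² m.
At r₁: circular v_c1 = √(μ/r₁) = 31680 m/s; transfer-perihelion v_p = √[μ(2/r₁ − 1/a_t)] = 43760 m/s.
Δv₁ = v_p − v_c1 = 12080 m/s.
= 12.08 km/s.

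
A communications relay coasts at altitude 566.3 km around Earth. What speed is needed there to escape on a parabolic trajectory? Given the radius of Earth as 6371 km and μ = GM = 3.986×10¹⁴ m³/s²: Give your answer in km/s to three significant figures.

r = 6371 + 566.3 = 6937.3 km = 6.9373×10⁶ m.
Escape speed v_esc = √(2μ/r) = √(2 × 3.986×10¹⁴ / 6.937×10⁶) = √(1.149×10⁸) = 10720 m/s.
= 10.72 km/s.

v_esc ≈ 10.7 km/s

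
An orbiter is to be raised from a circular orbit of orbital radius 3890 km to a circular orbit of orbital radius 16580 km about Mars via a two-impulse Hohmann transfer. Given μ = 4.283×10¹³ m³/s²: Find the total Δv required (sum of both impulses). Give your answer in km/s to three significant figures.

r₁ = 3890 km = 3.890×10⁶ m.
r₂ = 16580 km = 1.658×10⁷ m.
Transfer ellipse a_t = (r₁ + r₂)/2 = 1.024×10⁷ m.
At r₁: circular v_c1 = √(μ/r₁) = 3318 m/s; transfer-periapsis v_p = √[μ(2/r₁ − 1/a_t)] = 4223 m/s.
Δv₁ = v_p − v_c1 = 905.1 m/s.
At r₂: circular v_c2 = √(μ/r₂) = 1607 m/s; transfer-apoapsis v_a = √[μ(2/r₂ − 1/a_t)] = 990.9 m/s.
Δv₂ = v_c2 − v_a = 616.4 m/s.
Total Δv = Δv₁ + Δv₂ = 1521 m/s = 1.521 km/s.

Δv_total ≈ 1.52 km/s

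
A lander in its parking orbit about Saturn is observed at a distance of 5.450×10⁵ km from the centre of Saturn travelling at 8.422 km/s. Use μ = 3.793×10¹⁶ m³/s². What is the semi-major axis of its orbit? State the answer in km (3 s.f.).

a ≈ 5.56×10⁵ km

r = 5.450×10⁸ m.
Vis-viva rearranged: 1/a = 2/r − v²/μ = 3.670×10⁻⁹ − 1.870×10⁻⁹ = 1.800×10⁻⁹ m⁻¹.
a = 5.556×10⁸ m = 5.5565×10⁵ km.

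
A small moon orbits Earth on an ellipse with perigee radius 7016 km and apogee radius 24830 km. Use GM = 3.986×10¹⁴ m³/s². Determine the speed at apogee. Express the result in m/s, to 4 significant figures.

Semi-major axis a = (r_p + r_a)/2 = 15923 km = 1.592×10⁷ m.
Vis-viva: v² = μ(2/r − 1/a) = 3.986×10¹⁴ × (8.055×10⁻⁸ − 6.280×10⁻⁸) = 7.073×10⁶ m²/s².
v = 2660 m/s.

v ≈ 2660 m/s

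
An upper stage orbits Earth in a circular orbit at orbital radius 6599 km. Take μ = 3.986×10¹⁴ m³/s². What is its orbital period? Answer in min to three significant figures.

r = 6599 km = 6.599×10⁶ m.
Kepler's third law: T = 2π√(r³/μ) = 2π√((6.599×10⁶)³ / 3.986×10¹⁴).
r³/μ = 7.209×10⁵ s², so T = 2π × 8.491×10² = 5.335×10³ s.
Converting: 5.335×10³ s ÷ 60.00 = 88.92 min.

T ≈ 88.9 min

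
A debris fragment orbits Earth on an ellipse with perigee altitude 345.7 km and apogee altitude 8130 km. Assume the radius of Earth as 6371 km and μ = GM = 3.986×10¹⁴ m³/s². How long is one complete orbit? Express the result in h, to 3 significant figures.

r_p = 6371 + 345.7 = 6716.7 km = 6.7167×10⁶ m.
r_a = 6371 + 8130 = 14501 km = 1.4501×10⁷ m.
Semi-major axis a = (r_p + r_a)/2 = (6716.7 + 14501)/2 = 10609 km = 1.061×10⁷ m.
By Kepler's third law T = 2π√(a³/μ) = 2π × 1.731×10³ = 1.087×10⁴ s.
= 3.021 h.

T ≈ 3.02 h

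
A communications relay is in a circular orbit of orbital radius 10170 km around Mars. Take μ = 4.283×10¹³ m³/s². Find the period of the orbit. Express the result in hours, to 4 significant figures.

T ≈ 8.649 hours

r = 10170 km = 1.017×10⁷ m.
Kepler's third law: T = 2π√(r³/μ) = 2π√((1.017×10⁷)³ / 4.283×10¹³).
r³/μ = 2.456×10⁷ s², so T = 2π × 4.956×10³ = 3.114×10⁴ s.
Converting: 3.114×10⁴ s ÷ 3600 = 8.649 hours.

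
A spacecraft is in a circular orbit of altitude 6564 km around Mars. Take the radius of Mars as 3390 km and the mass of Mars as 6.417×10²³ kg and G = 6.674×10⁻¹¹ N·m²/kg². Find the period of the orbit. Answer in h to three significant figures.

μ = GM = 6.674×10⁻¹¹ × 6.417×10²³ = 4.283×10¹³ m³/s².
r = 3390 + 6564 = 9954.0 km = 9.9540×10⁶ m.
Kepler's third law: T = 2π√(r³/μ) = 2π√((9.954×10⁶)³ / 4.283×10¹³).
r³/μ = 2.303×10⁷ s², so T = 2π × 4.799×10³ = 3.015×10⁴ s.
Converting: 3.015×10⁴ s ÷ 3600 = 8.376 h.

T ≈ 8.38 h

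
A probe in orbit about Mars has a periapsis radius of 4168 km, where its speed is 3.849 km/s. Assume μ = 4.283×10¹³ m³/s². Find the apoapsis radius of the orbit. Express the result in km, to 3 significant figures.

r_p = 4.168×10⁶ m.
Specific energy ε = v²/2 − μ/r = -2.869×10⁶ J/kg, so a = −μ/(2ε) = 7.466×10⁶ m.
The apsides satisfy r_p + r_a = 2a, so the apoapsis radius is 2a − r_p = 1.076×10⁷ m = 10763 km.

apoapsis radius ≈ 10800 km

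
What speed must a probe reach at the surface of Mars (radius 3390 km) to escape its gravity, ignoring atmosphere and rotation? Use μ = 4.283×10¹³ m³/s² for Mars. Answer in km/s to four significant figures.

v_esc ≈ 5.027 km/s

r = R = 3.390×10⁶ m.
Escape speed v_esc = √(2μ/r) = √(2 × 4.283×10¹³ / 3.390×10⁶) = √(2.527×10⁷) = 5027 m/s.
= 5.027 km/s.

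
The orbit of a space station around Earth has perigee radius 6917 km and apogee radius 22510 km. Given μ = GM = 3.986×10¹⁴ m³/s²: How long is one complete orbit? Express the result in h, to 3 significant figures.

Semi-major axis a = (r_p + r_a)/2 = (6917.0 + 22510)/2 = 14714 km = 1.471×10⁷ m.
By Kepler's third law T = 2π√(a³/μ) = 2π × 2.827×10³ = 1.776×10⁴ s.
= 4.934 h.

T ≈ 4.93 h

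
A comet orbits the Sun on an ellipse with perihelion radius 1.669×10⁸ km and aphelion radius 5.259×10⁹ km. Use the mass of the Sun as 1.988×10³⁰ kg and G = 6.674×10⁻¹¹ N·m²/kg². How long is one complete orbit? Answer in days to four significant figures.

μ = GM = 6.674×10⁻¹¹ × 1.988×10³⁰ = 1.327×10²⁰ m³/s².
Semi-major axis a = (r_p + r_a)/2 = (1.6690×10⁸ + 5.2590×10⁹)/2 = 2.7130×10⁹ km = 2.713×10¹² m.
By Kepler's third law T = 2π√(a³/μ) = 2π × 3.879×10⁸ = 2.437×10⁹ s.
= 28210 days.

T ≈ 28210 days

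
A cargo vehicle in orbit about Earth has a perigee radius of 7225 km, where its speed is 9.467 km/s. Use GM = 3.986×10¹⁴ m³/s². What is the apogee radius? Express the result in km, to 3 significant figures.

r_p = 7.225×10⁶ m.
Specific energy ε = v²/2 − μ/r = -1.036×10⁷ J/kg, so a = −μ/(2ε) = 1.924×10⁷ m.
The apsides satisfy r_p + r_a = 2a, so the apogee radius is 2a − r_p = 3.126×10⁷ m = 31259 km.

apogee radius ≈ 31300 km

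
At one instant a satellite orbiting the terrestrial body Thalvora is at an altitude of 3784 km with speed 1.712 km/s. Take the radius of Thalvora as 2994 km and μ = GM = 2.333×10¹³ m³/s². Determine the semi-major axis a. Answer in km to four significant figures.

r = 2994 + 3784 = 6778.0 km = 6.778×10⁶ m.
Vis-viva rearranged: 1/a = 2/r − v²/μ = 2.951×10⁻⁷ − 1.256×10⁻⁷ = 1.694×10⁻⁷ m⁻¹.
a = 5.902×10⁶ m = 5901.7 km.

a ≈ 5902 km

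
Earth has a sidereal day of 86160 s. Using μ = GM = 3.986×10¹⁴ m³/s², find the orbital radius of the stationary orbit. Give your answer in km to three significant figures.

A synchronous orbit has period T, so by Kepler's third law a = (μT²/4π²)^(1/3).
μT²/4π² = 3.986×10¹⁴ × (8.616×10⁴)² / 39.48 = 7.495×10²² m³.
a = 4.216×10⁷ m = 42163 km.

r_sync ≈ 42200 km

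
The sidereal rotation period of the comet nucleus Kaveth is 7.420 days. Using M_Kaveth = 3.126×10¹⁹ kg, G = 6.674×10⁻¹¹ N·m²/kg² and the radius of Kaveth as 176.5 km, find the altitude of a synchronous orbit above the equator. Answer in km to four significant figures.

h_sync ≈ 2614 km

μ = GM = 6.674×10⁻¹¹ × 3.126×10¹⁹ = 2.086×10⁹ m³/s².
T = 7.420 days = 6.411×10⁵ s.
A synchronous orbit has period T, so by Kepler's third law a = (μT²/4π²)^(1/3).
μT²/4π² = 2.086×10⁹ × (6.411×10⁵)² / 39.48 = 2.172×10¹⁹ m³.
a = 2.790×10⁶ m = 2790.1 km.
Altitude h = a − R = 2790.1 − 176.5 = 2613.6 km.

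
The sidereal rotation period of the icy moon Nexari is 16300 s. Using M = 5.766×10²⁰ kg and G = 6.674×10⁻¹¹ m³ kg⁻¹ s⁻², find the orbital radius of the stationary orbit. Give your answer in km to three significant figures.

μ = GM = 6.674×10⁻¹¹ × 5.766×10²⁰ = 3.848×10¹⁰ m³/s².
A synchronous orbit has period T, so by Kepler's third law a = (μT²/4π²)^(1/3).
μT²/4π² = 3.848×10¹⁰ × (1.630×10⁴)² / 39.48 = 2.590×10¹⁷ m³.
a = 6.374×10⁵ m = 637.42 km.

r_sync ≈ 637 km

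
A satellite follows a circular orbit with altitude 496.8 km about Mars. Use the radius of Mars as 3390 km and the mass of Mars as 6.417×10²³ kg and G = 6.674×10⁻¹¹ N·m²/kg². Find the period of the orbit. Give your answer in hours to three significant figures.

T ≈ 2.04 hours

μ = GM = 6.674×10⁻¹¹ × 6.417×10²³ = 4.283×10¹³ m³/s².
r = 3390 + 496.8 = 3886.8 km = 3.8868×10⁶ m.
Kepler's third law: T = 2π√(r³/μ) = 2π√((3.887×10⁶)³ / 4.283×10¹³).
r³/μ = 1.371×10⁶ s², so T = 2π × 1.171×10³ = 7.357×10³ s.
Converting: 7.357×10³ s ÷ 3600 = 2.044 hours.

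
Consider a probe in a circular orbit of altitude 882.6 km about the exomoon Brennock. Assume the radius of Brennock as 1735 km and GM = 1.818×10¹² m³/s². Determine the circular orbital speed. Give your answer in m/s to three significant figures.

r = 1735 + 882.6 = 2617.6 km = 2.6176×10⁶ m.
For a circular orbit v = √(μ/r) = √(1.818×10¹² / 2.618×10⁶) = √(6.945×10⁵) = 833.4 m/s.

v ≈ 833 m/s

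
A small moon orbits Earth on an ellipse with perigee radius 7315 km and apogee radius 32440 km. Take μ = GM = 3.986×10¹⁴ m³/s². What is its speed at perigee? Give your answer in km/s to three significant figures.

Semi-major axis a = (r_p + r_a)/2 = 19878 km = 1.988×10⁷ m.
Vis-viva: v² = μ(2/r − 1/a) = 3.986×10¹⁴ × (2.734×10⁻⁷ − 5.031×10⁻⁸) = 8.893×10⁷ m²/s².
v = 9430 m/s = 9.430 km/s.

v ≈ 9.43 km/s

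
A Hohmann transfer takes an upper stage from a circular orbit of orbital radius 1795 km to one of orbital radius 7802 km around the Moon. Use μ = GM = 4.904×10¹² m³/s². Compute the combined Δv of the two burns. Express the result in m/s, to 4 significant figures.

r₁ = 1795 km = 1.795×10⁶ m.
r₂ = 7802 km = 7.802×10⁶ m.
Transfer ellipse a_t = (r₁ + r₂)/2 = 4.798×10⁶ m.
At r₁: circular v_c1 = √(μ/r₁) = 1653 m/s; transfer-perilune v_p = √[μ(2/r₁ − 1/a_t)] = 2108 m/s.
Δv₁ = v_p − v_c1 = 454.7 m/s.
At r₂: circular v_c2 = √(μ/r₂) = 792.8 m/s; transfer-apolune v_a = √[μ(2/r₂ − 1/a_t)] = 484.9 m/s.
Δv₂ = v_c2 − v_a = 307.9 m/s.
Total Δv = Δv₁ + Δv₂ = 762.7 m/s.

Δv_total ≈ 762.7 m/s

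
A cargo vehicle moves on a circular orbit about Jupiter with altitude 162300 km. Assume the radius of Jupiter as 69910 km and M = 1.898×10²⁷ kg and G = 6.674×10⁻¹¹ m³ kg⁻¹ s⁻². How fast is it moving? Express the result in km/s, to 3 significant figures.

μ = GM = 6.674×10⁻¹¹ × 1.898×10²⁷ = 1.267×10¹⁷ m³/s².
r = 69910 + 162300 = 232210 km = 2.3221×10⁸ m.
For a circular orbit v = √(μ/r) = √(1.267×10¹⁷ / 2.322×10⁸) = √(5.455×10⁸) = 23360 m/s.
That is 23.36 km/s.

v ≈ 23.4 km/s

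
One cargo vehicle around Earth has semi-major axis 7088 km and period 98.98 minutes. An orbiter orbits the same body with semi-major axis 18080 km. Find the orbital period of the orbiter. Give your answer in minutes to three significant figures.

T₂ ≈ 403 minutes

Kepler's third law: T² ∝ a³, so T₂ = T₁ (a₂/a₁)^(3/2).
a₂/a₁ = 2.551, (a₂/a₁)^(3/2) = 4.074.
T₂ = 98.98 × 4.074 = 403.2 minutes.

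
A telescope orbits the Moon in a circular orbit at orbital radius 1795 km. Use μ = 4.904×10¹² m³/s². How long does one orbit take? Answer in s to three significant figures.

T ≈ 6820 s

r = 1795 km = 1.795×10⁶ m.
Kepler's third law: T = 2π√(r³/μ) = 2π√((1.795×10⁶)³ / 4.904×10¹²).
r³/μ = 1.179×10⁶ s², so T = 2π × 1.086×10³ = 6.823×10³ s.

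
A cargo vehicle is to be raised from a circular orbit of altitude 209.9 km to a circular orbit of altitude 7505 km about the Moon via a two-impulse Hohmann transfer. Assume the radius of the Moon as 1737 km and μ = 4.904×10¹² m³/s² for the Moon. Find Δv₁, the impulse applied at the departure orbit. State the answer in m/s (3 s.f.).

Δv ≈ 453 m/s

r₁ = 1737 + 209.9 = 1946.9 km = 1.9469×10⁶ m.
r₂ = 1737 + 7505 = 9242.0 km = 9.2420×10⁶ m.
Transfer ellipse a_t = (r₁ + r₂)/2 = 5.594×10⁶ m.
At r₁: circular v_c1 = √(μ/r₁) = 1587 m/s; transfer-perilune v_p = √[μ(2/r₁ − 1/a_t)] = 2040 m/s.
Δv₁ = v_p − v_c1 = 452.8 m/s.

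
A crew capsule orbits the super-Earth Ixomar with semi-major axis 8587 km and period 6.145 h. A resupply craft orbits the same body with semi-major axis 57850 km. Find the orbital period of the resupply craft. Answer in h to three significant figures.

T₂ ≈ 107 h

Kepler's third law: T² ∝ a³, so T₂ = T₁ (a₂/a₁)^(3/2).
a₂/a₁ = 6.737, (a₂/a₁)^(3/2) = 17.49.
T₂ = 6.145 × 17.49 = 107.5 h.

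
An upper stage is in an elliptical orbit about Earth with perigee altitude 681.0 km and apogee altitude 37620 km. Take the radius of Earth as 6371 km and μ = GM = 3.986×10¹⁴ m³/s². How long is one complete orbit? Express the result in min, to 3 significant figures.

r_p = 6371 + 681.0 = 7052.0 km = 7.0520×10⁶ m.
r_a = 6371 + 37620 = 43991 km = 4.3991×10⁷ m.
Semi-major axis a = (r_p + r_a)/2 = (7052.0 + 43991)/2 = 25522 km = 2.552×10⁷ m.
By Kepler's third law T = 2π√(a³/μ) = 2π × 6.458×10³ = 4.058×10⁴ s.
= 676.3 min.

T ≈ 676 min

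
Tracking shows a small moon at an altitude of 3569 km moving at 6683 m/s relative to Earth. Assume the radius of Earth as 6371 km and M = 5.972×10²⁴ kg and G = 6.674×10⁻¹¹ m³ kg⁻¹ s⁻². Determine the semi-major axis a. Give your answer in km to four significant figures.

μ = GM = 6.674×10⁻¹¹ × 5.972×10²⁴ = 3.986×10¹⁴ m³/s².
r = 6371 + 3569 = 9940.0 km = 9.940×10⁶ m.
Specific orbital energy ε = v²/2 − μ/r = (6683)²/2 − 3.986×10¹⁴/9.940×10⁶ = -1.777×10⁷ J/kg.
Since ε = −μ/(2a), a = −μ/(2ε) = 1.122×10⁷ m = 11217 km.

a ≈ 11220 km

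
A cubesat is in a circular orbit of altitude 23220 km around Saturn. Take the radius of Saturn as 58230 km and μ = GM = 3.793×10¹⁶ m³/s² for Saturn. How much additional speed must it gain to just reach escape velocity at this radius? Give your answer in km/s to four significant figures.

r = 58230 + 23220 = 81450 km = 8.1450×10⁷ m.
Circular speed v_c = √(μ/r) = 21580 m/s.
Escape speed v_esc = √(2μ/r) = √2 × v_c = 30520 m/s.
Δv = v_esc − v_c = 8939 m/s = 8.939 km/s.

Δv ≈ 8.939 km/s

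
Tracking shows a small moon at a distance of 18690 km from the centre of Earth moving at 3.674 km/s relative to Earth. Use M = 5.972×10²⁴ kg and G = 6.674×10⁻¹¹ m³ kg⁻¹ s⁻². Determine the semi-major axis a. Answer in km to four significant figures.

μ = GM = 6.674×10⁻¹¹ × 5.972×10²⁴ = 3.986×10¹⁴ m³/s².
r = 1.869×10⁷ m.
Specific orbital energy ε = v²/2 − μ/r = (3674)²/2 − 3.986×10¹⁴/1.869×10⁷ = -1.458×10⁷ J/kg.
Since ε = −μ/(2a), a = −μ/(2ε) = 1.367×10⁷ m = 13672 km.

a ≈ 13670 km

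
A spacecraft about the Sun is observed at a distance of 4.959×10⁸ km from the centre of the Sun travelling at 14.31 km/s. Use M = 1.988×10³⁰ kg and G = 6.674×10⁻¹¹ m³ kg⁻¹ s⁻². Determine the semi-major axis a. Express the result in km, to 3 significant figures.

μ = GM = 6.674×10⁻¹¹ × 1.988×10³⁰ = 1.327×10²⁰ m³/s².
r = 4.959×10¹¹ m.
Specific orbital energy ε = v²/2 − μ/r = (14310)²/2 − 1.327×10²⁰/4.959×10¹¹ = -1.652×10⁸ J/kg.
Since ε = −μ/(2a), a = −μ/(2ε) = 4.017×10¹¹ m = 4.0166×10⁸ km.

a ≈ 4.02×10⁸ km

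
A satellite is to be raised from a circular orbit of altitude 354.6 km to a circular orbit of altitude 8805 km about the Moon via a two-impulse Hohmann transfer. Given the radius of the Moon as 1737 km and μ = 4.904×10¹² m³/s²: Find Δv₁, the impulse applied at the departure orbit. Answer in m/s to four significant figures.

Δv ≈ 446.9 m/s

r₁ = 1737 + 354.6 = 2091.6 km = 2.0916×10⁶ m.
r₂ = 1737 + 8805 = 10542 km = 1.0542×10⁷ m.
Transfer ellipse a_t = (r₁ + r₂)/2 = 6.317×10⁶ m.
At r₁: circular v_c1 = √(μ/r₁) = 1531 m/s; transfer-perilune v_p = √[μ(2/r₁ − 1/a_t)] = 1978 m/s.
Δv₁ = v_p − v_c1 = 446.9 m/s.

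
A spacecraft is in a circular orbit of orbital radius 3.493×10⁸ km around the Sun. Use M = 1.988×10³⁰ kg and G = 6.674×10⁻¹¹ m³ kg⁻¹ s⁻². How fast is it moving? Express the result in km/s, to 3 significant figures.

v ≈ 19.5 km/s

μ = GM = 6.674×10⁻¹¹ × 1.988×10³⁰ = 1.327×10²⁰ m³/s².
r = 3.493×10⁸ km = 3.493×10¹¹ m.
For a circular orbit v = √(μ/r) = √(1.327×10²⁰ / 3.493×10¹¹) = √(3.798×10⁸) = 19490 m/s.
That is 19.49 km/s.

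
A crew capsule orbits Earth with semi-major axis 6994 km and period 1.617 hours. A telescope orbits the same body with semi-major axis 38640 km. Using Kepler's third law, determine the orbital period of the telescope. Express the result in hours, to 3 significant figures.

Kepler's third law: T² ∝ a³, so T₂ = T₁ (a₂/a₁)^(3/2).
a₂/a₁ = 5.525, (a₂/a₁)^(3/2) = 12.99.
T₂ = 1.617 × 12.99 = 21.00 hours.

T₂ ≈ 21.0 hours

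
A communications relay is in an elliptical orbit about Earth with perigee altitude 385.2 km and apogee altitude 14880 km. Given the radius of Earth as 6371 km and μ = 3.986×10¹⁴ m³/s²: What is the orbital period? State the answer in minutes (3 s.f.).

T ≈ 275 minutes

r_p = 6371 + 385.2 = 6756.2 km = 6.7562×10⁶ m.
r_a = 6371 + 14880 = 21251 km = 2.1251×10⁷ m.
Semi-major axis a = (r_p + r_a)/2 = (6756.2 + 21251)/2 = 14004 km = 1.400×10⁷ m.
By Kepler's third law T = 2π√(a³/μ) = 2π × 2.625×10³ = 1.649×10⁴ s.
= 274.9 minutes.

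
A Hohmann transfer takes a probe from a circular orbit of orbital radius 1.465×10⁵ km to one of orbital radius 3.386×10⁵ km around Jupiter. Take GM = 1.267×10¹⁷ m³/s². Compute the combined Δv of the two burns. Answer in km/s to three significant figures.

Δv_total ≈ 9.65 km/s

r₁ = 1.465×10⁵ km = 1.465×10⁸ m.
r₂ = 3.386×10⁵ km = 3.386×10⁸ m.
Transfer ellipse a_t = (r₁ + r₂)/2 = 2.426×10⁸ m.
At r₁: circular v_c1 = √(μ/r₁) = 29410 m/s; transfer-perijove v_p = √[μ(2/r₁ − 1/a_t)] = 34750 m/s.
Δv₁ = v_p − v_c1 = 5338 m/s.
At r₂: circular v_c2 = √(μ/r₂) = 19340 m/s; transfer-apojove v_a = √[μ(2/r₂ − 1/a_t)] = 15030 m/s.
Δv₂ = v_c2 − v_a = 4310 m/s.
Total Δv = Δv₁ + Δv₂ = 9649 m/s = 9.649 km/s.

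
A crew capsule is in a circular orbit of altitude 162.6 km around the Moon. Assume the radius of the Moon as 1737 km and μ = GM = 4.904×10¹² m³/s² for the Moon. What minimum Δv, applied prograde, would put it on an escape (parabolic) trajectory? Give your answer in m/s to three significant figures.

r = 1737 + 162.6 = 1899.6 km = 1.8996×10⁶ m.
Circular speed v_c = √(μ/r) = 1607 m/s.
Escape speed v_esc = √(2μ/r) = √2 × v_c = 2272 m/s.
Δv = v_esc − v_c = 665.5 m/s.

Δv ≈ 666 m/s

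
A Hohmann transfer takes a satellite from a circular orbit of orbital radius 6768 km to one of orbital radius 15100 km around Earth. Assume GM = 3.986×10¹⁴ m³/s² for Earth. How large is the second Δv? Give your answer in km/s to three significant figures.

Δv ≈ 1.10 km/s

r₁ = 6768 km = 6.768×10⁶ m.
r₂ = 15100 km = 1.510×10⁷ m.
Transfer ellipse a_t = (r₁ + r₂)/2 = 1.093×10⁷ m.
At r₁: circular v_c1 = √(μ/r₁) = 7674 m/s; transfer-perigee v_p = √[μ(2/r₁ − 1/a_t)] = 9019 m/s.
At r₂: circular v_c2 = √(μ/r₂) = 5138 m/s; transfer-apogee v_a = √[μ(2/r₂ − 1/a_t)] = 4042 m/s.
Δv₂ = v_c2 − v_a = 1096 m/s.
= 1.096 km/s.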